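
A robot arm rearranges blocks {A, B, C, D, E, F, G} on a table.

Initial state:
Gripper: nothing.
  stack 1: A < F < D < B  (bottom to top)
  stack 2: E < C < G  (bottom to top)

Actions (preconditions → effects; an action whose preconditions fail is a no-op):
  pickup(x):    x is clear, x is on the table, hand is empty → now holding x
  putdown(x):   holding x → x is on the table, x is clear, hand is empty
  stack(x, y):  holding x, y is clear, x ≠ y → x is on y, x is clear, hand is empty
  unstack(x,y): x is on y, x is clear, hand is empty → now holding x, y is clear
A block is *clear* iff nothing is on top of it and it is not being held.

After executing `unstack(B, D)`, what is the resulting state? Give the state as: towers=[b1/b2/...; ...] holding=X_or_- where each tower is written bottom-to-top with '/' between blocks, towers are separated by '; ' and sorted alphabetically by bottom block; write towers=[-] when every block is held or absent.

towers=[A/F/D; E/C/G] holding=B

before: towers=[A/F/D/B; E/C/G] holding=-
pre[unstack(B, D)]: on(B,D) yes, clear(B) yes, handempty yes
all met → apply unstack(B, D)
after:  towers=[A/F/D; E/C/G] holding=B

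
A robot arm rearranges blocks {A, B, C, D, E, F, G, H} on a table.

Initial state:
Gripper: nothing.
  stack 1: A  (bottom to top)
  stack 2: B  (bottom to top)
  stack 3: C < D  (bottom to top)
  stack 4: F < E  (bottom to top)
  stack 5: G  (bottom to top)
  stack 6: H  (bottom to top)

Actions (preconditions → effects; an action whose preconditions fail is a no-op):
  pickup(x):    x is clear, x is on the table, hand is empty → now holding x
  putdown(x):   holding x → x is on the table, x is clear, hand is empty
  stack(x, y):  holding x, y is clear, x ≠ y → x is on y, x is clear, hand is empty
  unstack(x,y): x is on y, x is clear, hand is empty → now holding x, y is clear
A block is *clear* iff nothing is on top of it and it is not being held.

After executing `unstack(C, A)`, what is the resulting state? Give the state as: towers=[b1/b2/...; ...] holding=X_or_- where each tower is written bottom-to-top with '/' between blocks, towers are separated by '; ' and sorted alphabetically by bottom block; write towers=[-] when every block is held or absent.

towers=[A; B; C/D; F/E; G; H] holding=-

before: towers=[A; B; C/D; F/E; G; H] holding=-
pre[unstack(C, A)]: on(C,A) no, clear(C) no, handempty yes
on(C,A), clear(C) unmet → unstack(C, A) is a no-op
after:  towers=[A; B; C/D; F/E; G; H] holding=-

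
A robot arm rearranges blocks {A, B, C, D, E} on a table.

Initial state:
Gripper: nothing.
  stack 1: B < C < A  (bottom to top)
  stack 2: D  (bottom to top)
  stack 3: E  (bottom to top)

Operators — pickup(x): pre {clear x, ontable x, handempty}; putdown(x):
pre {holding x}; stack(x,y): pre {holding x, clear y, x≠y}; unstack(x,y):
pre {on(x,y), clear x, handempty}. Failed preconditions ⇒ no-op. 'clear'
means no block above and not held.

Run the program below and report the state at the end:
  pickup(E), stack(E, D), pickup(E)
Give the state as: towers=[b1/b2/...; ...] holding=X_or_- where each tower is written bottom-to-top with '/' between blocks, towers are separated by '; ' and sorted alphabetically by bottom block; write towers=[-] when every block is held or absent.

towers=[B/C/A; D/E] holding=-

step 1 (pickup(E)): towers=[B/C/A; D] holding=E
step 2 (stack(E, D)): towers=[B/C/A; D/E] holding=-
step 3 (pickup(E)) [no-op]: towers=[B/C/A; D/E] holding=-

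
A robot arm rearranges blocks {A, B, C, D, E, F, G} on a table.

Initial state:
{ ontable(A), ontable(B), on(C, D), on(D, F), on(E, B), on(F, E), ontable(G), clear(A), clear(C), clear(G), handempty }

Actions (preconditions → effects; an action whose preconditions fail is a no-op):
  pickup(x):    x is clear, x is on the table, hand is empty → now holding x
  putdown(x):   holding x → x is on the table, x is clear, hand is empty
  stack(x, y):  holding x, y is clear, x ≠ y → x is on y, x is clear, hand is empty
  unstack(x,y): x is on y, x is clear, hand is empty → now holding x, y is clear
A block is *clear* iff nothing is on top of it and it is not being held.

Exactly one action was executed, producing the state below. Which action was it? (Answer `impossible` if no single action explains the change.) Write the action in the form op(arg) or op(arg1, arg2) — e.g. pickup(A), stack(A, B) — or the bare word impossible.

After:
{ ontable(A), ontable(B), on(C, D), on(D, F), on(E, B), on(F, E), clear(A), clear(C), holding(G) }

pickup(G)

target: towers=[A; B/E/F/D/C] holding=G
         pickup(G) → towers=[A; B/E/F/D/C] holding=G  ← match
         pickup(A) → towers=[B/E/F/D/C; G] holding=A
     unstack(C, D) → towers=[A; B/E/F/D; G] holding=C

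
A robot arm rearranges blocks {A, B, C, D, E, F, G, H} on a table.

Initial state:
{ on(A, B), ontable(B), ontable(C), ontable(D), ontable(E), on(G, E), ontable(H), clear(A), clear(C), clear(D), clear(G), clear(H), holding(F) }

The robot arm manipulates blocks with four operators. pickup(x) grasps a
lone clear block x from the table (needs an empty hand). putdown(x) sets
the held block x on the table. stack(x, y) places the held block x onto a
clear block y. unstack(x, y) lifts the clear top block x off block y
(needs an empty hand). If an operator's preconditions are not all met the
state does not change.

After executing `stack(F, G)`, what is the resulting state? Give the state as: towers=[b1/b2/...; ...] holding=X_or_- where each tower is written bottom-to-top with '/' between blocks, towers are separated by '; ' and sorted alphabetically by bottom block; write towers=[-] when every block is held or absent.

towers=[B/A; C; D; E/G/F; H] holding=-

before: towers=[B/A; C; D; E/G; H] holding=F
pre[stack(F, G)]: holding(F) yes, clear(G) yes, F≠G yes
all met → apply stack(F, G)
after:  towers=[B/A; C; D; E/G/F; H] holding=-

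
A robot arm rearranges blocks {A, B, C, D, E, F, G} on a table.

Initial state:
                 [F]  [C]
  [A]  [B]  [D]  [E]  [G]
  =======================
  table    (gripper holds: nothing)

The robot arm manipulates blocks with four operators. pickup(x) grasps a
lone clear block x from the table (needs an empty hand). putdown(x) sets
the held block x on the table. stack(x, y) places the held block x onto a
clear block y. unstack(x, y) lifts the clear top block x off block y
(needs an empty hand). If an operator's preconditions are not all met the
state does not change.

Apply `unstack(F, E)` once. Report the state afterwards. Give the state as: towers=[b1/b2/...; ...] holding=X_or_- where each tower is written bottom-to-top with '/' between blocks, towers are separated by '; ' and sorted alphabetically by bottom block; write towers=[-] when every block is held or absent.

before: towers=[A; B; D; E/F; G/C] holding=-
pre[unstack(F, E)]: on(F,E) yes, clear(F) yes, handempty yes
all met → apply unstack(F, E)
after:  towers=[A; B; D; E; G/C] holding=F

towers=[A; B; D; E; G/C] holding=F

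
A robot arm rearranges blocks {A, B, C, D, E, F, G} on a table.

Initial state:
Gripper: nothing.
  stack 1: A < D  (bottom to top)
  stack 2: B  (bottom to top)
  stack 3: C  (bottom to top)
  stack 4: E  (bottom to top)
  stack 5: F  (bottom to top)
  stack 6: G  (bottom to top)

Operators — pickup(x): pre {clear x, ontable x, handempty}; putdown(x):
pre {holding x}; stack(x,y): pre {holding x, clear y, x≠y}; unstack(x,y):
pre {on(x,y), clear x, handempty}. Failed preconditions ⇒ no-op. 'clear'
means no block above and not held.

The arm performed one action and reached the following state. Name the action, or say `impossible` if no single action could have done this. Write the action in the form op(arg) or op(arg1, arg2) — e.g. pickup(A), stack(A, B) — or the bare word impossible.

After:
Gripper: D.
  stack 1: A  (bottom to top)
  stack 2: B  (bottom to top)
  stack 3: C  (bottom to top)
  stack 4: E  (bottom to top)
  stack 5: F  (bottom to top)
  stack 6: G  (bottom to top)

unstack(D, A)

target: towers=[A; B; C; E; F; G] holding=D
         pickup(B) → towers=[A/D; C; E; F; G] holding=B
         pickup(F) → towers=[A/D; B; C; E; G] holding=F
         pickup(G) → towers=[A/D; B; C; E; F] holding=G
     unstack(D, A) → towers=[A; B; C; E; F; G] holding=D  ← match
         pickup(E) → towers=[A/D; B; C; F; G] holding=E
         pickup(C) → towers=[A/D; B; E; F; G] holding=C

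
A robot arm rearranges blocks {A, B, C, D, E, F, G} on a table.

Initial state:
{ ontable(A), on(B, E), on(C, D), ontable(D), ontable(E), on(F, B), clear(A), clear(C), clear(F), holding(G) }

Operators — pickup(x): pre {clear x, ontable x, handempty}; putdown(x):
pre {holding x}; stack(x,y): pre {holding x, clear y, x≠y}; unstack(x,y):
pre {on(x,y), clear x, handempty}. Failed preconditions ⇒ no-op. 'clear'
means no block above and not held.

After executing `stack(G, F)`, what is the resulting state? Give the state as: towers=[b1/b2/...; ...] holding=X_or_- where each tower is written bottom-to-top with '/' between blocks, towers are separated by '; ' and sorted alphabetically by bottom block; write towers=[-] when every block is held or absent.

before: towers=[A; D/C; E/B/F] holding=G
pre[stack(G, F)]: holding(G) ✓, clear(F) ✓, G≠F ✓
all met → apply stack(G, F)
after:  towers=[A; D/C; E/B/F/G] holding=-

towers=[A; D/C; E/B/F/G] holding=-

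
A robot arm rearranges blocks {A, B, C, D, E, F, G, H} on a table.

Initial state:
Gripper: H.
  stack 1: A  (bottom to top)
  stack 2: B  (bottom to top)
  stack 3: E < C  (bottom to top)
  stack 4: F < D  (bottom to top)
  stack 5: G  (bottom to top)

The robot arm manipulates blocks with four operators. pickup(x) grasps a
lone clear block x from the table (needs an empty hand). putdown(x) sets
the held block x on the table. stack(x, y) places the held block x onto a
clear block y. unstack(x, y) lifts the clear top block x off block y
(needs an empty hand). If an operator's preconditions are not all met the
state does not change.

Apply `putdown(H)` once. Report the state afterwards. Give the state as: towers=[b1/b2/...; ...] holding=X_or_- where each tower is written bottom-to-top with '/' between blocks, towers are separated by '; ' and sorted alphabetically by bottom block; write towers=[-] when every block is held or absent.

before: towers=[A; B; E/C; F/D; G] holding=H
pre[putdown(H)]: holding(H) yes
all met → apply putdown(H)
after:  towers=[A; B; E/C; F/D; G; H] holding=-

towers=[A; B; E/C; F/D; G; H] holding=-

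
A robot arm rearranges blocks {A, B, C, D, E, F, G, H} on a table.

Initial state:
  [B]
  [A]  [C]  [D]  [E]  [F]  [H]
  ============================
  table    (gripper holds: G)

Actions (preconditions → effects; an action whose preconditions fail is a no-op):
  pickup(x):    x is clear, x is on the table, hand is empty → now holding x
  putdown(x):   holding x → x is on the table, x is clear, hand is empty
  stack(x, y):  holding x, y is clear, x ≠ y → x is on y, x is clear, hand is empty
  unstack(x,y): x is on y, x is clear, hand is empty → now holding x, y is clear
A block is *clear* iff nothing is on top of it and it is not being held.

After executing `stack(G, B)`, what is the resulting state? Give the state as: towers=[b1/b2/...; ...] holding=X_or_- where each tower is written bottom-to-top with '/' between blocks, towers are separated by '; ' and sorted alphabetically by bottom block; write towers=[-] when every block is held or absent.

before: towers=[A/B; C; D; E; F; H] holding=G
pre[stack(G, B)]: holding(G) ✓, clear(B) ✓, G≠B ✓
all met → apply stack(G, B)
after:  towers=[A/B/G; C; D; E; F; H] holding=-

towers=[A/B/G; C; D; E; F; H] holding=-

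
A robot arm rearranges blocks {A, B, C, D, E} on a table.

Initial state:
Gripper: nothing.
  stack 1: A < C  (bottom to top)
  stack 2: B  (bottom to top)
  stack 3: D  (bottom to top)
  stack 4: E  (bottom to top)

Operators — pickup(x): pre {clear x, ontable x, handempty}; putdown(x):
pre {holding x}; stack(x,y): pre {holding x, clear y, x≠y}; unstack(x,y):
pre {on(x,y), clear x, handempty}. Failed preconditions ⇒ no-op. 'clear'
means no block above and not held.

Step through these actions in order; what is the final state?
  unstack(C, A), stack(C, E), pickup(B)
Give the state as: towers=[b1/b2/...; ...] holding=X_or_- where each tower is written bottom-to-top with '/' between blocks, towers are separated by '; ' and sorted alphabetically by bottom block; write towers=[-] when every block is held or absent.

step 1 (unstack(C, A)): towers=[A; B; D; E] holding=C
step 2 (stack(C, E)): towers=[A; B; D; E/C] holding=-
step 3 (pickup(B)): towers=[A; D; E/C] holding=B

towers=[A; D; E/C] holding=B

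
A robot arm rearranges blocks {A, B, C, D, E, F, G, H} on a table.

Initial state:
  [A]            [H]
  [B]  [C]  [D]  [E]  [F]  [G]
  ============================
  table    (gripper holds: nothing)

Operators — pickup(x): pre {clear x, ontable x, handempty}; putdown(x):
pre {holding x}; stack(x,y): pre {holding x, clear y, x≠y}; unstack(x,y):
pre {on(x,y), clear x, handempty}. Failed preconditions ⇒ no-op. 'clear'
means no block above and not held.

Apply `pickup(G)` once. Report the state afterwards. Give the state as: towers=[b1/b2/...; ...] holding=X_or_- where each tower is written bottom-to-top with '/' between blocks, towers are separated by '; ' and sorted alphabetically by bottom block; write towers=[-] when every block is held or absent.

towers=[B/A; C; D; E/H; F] holding=G

before: towers=[B/A; C; D; E/H; F; G] holding=-
pre[pickup(G)]: clear(G) yes, ontable(G) yes, handempty yes
all met → apply pickup(G)
after:  towers=[B/A; C; D; E/H; F] holding=G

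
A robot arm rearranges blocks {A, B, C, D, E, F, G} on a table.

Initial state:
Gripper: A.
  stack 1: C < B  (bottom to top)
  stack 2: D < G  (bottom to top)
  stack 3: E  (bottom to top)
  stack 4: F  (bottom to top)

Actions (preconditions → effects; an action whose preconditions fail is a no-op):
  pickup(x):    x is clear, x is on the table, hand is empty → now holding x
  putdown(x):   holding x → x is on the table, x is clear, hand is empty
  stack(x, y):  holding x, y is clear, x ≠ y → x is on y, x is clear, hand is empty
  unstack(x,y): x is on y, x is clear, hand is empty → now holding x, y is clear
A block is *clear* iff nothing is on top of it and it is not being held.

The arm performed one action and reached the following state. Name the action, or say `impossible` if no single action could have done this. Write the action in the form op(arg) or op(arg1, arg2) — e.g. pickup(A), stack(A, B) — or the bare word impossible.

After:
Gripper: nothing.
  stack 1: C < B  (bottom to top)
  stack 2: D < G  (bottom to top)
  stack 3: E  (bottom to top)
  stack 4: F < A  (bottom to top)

target: towers=[C/B; D/G; E; F/A] holding=-
        putdown(A) → towers=[A; C/B; D/G; E; F] holding=-
       stack(A, B) → towers=[C/B/A; D/G; E; F] holding=-
       stack(A, F) → towers=[C/B; D/G; E; F/A] holding=-  ← match
       stack(A, G) → towers=[C/B; D/G/A; E; F] holding=-
       stack(A, E) → towers=[C/B; D/G; E/A; F] holding=-

stack(A, F)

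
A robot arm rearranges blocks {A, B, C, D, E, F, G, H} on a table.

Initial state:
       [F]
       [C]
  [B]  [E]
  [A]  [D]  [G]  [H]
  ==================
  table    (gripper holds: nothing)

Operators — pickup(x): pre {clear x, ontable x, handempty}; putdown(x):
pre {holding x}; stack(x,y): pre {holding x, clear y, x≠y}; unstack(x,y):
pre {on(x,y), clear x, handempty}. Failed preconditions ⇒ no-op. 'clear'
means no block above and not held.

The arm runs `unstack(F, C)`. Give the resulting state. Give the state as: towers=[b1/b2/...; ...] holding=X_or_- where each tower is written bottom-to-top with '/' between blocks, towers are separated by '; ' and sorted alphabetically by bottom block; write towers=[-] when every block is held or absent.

towers=[A/B; D/E/C; G; H] holding=F

before: towers=[A/B; D/E/C/F; G; H] holding=-
pre[unstack(F, C)]: on(F,C) ok, clear(F) ok, handempty ok
all met → apply unstack(F, C)
after:  towers=[A/B; D/E/C; G; H] holding=F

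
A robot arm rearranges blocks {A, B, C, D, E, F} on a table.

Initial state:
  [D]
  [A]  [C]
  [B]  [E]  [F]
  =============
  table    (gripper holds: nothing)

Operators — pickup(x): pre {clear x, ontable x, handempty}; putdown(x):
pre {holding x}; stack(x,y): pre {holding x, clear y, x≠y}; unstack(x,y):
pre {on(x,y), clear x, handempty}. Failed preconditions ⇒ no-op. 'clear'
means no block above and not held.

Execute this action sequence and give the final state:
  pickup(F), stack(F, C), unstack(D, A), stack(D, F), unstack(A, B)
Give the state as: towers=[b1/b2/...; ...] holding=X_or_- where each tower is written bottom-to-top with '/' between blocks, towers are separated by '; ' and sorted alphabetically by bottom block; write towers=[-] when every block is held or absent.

step 1 (pickup(F)): towers=[B/A/D; E/C] holding=F
step 2 (stack(F, C)): towers=[B/A/D; E/C/F] holding=-
step 3 (unstack(D, A)): towers=[B/A; E/C/F] holding=D
step 4 (stack(D, F)): towers=[B/A; E/C/F/D] holding=-
step 5 (unstack(A, B)): towers=[B; E/C/F/D] holding=A

towers=[B; E/C/F/D] holding=A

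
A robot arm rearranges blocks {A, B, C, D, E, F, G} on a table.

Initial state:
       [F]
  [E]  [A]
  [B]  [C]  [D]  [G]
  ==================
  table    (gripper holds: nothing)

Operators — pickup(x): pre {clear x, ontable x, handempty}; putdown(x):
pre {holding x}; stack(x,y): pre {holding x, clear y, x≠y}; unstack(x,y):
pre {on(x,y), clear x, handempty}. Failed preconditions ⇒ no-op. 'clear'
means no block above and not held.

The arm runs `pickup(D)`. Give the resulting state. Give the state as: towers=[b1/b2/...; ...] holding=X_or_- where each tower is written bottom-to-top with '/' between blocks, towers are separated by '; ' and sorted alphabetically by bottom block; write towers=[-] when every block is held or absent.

towers=[B/E; C/A/F; G] holding=D

before: towers=[B/E; C/A/F; D; G] holding=-
pre[pickup(D)]: clear(D) ok, ontable(D) ok, handempty ok
all met → apply pickup(D)
after:  towers=[B/E; C/A/F; G] holding=D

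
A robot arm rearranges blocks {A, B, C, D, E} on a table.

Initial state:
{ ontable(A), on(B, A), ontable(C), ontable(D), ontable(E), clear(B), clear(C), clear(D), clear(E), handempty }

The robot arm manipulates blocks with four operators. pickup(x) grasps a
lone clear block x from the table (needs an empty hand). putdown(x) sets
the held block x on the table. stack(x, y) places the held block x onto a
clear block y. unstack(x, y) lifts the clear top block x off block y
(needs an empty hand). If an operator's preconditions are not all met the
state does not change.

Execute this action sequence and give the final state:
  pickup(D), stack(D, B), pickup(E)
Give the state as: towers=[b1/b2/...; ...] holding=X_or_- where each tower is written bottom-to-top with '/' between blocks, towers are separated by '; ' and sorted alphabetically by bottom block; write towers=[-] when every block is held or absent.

towers=[A/B/D; C] holding=E

step 1 (pickup(D)): towers=[A/B; C; E] holding=D
step 2 (stack(D, B)): towers=[A/B/D; C; E] holding=-
step 3 (pickup(E)): towers=[A/B/D; C] holding=E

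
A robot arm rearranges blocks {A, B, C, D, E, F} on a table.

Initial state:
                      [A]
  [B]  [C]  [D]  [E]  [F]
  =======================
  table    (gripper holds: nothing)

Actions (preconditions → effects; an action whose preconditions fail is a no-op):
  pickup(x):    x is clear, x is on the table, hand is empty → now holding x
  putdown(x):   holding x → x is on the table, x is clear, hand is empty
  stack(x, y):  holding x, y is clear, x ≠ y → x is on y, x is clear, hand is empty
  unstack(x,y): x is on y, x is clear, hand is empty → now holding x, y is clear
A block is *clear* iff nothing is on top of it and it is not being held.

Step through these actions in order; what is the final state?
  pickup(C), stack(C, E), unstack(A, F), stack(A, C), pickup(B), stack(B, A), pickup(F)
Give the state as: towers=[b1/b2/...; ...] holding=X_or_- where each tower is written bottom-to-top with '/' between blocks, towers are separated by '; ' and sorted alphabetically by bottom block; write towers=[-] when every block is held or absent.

towers=[D; E/C/A/B] holding=F

step 1 (pickup(C)): towers=[B; D; E; F/A] holding=C
step 2 (stack(C, E)): towers=[B; D; E/C; F/A] holding=-
step 3 (unstack(A, F)): towers=[B; D; E/C; F] holding=A
step 4 (stack(A, C)): towers=[B; D; E/C/A; F] holding=-
step 5 (pickup(B)): towers=[D; E/C/A; F] holding=B
step 6 (stack(B, A)): towers=[D; E/C/A/B; F] holding=-
step 7 (pickup(F)): towers=[D; E/C/A/B] holding=F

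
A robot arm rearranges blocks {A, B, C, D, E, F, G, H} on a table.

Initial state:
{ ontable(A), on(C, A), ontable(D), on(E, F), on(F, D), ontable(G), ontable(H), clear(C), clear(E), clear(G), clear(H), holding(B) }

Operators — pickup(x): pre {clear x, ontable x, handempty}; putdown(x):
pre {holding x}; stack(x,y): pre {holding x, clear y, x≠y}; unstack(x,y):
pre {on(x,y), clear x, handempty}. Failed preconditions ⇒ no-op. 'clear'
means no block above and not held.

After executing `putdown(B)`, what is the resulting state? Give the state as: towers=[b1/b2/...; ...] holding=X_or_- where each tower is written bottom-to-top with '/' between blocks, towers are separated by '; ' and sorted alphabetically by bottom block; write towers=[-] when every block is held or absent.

before: towers=[A/C; D/F/E; G; H] holding=B
pre[putdown(B)]: holding(B) ok
all met → apply putdown(B)
after:  towers=[A/C; B; D/F/E; G; H] holding=-

towers=[A/C; B; D/F/E; G; H] holding=-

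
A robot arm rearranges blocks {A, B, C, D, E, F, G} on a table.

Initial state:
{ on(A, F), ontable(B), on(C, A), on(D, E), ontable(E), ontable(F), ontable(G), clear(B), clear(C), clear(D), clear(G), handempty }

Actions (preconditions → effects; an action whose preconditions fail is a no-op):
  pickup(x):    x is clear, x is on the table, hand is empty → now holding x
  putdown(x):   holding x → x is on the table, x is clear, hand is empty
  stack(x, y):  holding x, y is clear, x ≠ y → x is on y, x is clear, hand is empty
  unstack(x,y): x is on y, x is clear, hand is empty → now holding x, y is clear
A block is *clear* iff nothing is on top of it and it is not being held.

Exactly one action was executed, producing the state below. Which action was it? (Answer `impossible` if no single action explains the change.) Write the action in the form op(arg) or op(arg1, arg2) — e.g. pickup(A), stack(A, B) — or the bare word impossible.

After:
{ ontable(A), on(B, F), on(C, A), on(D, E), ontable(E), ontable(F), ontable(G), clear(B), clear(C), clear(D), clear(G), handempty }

target: towers=[A/C; E/D; F/B; G] holding=-
         pickup(B) → towers=[E/D; F/A/C; G] holding=B
         pickup(G) → towers=[B; E/D; F/A/C] holding=G
     unstack(D, E) → towers=[B; E; F/A/C; G] holding=D
     unstack(C, A) → towers=[B; E/D; F/A; G] holding=C
none of the 4 applicable actions match → impossible

impossible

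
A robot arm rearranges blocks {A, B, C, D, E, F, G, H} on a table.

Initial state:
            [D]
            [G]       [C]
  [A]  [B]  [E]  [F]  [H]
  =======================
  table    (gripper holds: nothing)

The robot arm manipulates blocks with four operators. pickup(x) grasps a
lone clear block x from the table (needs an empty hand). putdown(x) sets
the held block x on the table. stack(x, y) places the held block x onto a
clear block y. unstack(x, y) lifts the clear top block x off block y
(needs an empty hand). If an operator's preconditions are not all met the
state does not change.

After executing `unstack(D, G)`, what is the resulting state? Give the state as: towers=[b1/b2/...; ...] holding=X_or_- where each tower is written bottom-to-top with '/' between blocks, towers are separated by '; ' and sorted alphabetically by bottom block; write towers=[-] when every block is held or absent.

towers=[A; B; E/G; F; H/C] holding=D

before: towers=[A; B; E/G/D; F; H/C] holding=-
pre[unstack(D, G)]: on(D,G) ok, clear(D) ok, handempty ok
all met → apply unstack(D, G)
after:  towers=[A; B; E/G; F; H/C] holding=D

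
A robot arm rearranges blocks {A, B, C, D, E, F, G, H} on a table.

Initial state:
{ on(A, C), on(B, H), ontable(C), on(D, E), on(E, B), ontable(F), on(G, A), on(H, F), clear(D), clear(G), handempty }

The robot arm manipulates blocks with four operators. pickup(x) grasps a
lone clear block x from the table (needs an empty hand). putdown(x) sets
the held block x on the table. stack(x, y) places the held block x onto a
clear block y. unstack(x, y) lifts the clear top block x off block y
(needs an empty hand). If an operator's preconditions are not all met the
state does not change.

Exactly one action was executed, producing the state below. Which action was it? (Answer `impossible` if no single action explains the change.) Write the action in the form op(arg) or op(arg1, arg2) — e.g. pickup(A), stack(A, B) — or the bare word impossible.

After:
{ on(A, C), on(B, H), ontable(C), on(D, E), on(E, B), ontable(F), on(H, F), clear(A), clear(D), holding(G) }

target: towers=[C/A; F/H/B/E/D] holding=G
     unstack(G, A) → towers=[C/A; F/H/B/E/D] holding=G  ← match
     unstack(D, E) → towers=[C/A/G; F/H/B/E] holding=D

unstack(G, A)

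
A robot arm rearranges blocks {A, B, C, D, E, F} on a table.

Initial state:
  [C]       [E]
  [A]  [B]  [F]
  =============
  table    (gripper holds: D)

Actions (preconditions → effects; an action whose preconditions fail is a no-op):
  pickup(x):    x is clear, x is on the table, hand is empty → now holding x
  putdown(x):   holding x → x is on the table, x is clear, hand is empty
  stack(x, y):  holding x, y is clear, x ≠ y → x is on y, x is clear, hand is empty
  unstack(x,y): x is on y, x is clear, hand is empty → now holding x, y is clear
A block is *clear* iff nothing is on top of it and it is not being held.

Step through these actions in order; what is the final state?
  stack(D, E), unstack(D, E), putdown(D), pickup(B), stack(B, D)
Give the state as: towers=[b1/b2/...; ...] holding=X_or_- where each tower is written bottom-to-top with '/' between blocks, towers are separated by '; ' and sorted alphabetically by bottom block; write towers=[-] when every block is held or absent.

towers=[A/C; D/B; F/E] holding=-

step 1 (stack(D, E)): towers=[A/C; B; F/E/D] holding=-
step 2 (unstack(D, E)): towers=[A/C; B; F/E] holding=D
step 3 (putdown(D)): towers=[A/C; B; D; F/E] holding=-
step 4 (pickup(B)): towers=[A/C; D; F/E] holding=B
step 5 (stack(B, D)): towers=[A/C; D/B; F/E] holding=-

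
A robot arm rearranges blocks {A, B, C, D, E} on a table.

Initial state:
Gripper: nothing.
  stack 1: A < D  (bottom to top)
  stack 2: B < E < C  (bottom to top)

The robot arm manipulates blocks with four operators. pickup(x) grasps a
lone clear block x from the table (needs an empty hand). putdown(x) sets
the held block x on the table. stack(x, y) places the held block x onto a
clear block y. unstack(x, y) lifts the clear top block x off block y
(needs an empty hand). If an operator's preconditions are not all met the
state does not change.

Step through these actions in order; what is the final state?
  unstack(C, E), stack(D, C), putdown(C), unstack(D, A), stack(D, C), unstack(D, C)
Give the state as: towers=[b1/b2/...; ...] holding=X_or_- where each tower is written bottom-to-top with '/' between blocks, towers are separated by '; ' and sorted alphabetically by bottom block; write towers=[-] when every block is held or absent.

step 1 (unstack(C, E)): towers=[A/D; B/E] holding=C
step 2 (stack(D, C)) [no-op]: towers=[A/D; B/E] holding=C
step 3 (putdown(C)): towers=[A/D; B/E; C] holding=-
step 4 (unstack(D, A)): towers=[A; B/E; C] holding=D
step 5 (stack(D, C)): towers=[A; B/E; C/D] holding=-
step 6 (unstack(D, C)): towers=[A; B/E; C] holding=D

towers=[A; B/E; C] holding=D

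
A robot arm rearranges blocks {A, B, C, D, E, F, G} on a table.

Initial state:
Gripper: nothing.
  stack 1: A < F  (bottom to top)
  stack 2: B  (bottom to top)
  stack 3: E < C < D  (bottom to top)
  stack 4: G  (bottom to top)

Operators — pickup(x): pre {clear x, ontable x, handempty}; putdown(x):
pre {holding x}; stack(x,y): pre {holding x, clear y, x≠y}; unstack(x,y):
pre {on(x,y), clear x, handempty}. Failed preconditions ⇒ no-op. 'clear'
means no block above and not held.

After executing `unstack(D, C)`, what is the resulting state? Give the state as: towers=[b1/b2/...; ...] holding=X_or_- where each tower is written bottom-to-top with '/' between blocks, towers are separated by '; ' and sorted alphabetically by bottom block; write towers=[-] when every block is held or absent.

before: towers=[A/F; B; E/C/D; G] holding=-
pre[unstack(D, C)]: on(D,C) yes, clear(D) yes, handempty yes
all met → apply unstack(D, C)
after:  towers=[A/F; B; E/C; G] holding=D

towers=[A/F; B; E/C; G] holding=D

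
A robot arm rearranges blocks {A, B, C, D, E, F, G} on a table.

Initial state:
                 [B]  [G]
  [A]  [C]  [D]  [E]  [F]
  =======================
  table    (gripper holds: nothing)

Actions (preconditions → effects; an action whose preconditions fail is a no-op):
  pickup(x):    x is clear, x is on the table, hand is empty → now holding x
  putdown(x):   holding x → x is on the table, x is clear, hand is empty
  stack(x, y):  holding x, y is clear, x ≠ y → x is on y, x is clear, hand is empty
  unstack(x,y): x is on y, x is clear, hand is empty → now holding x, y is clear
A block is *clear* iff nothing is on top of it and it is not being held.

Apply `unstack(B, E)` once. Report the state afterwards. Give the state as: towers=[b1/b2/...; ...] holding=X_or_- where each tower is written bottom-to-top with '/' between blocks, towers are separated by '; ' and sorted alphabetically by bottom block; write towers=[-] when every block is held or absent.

before: towers=[A; C; D; E/B; F/G] holding=-
pre[unstack(B, E)]: on(B,E) ok, clear(B) ok, handempty ok
all met → apply unstack(B, E)
after:  towers=[A; C; D; E; F/G] holding=B

towers=[A; C; D; E; F/G] holding=B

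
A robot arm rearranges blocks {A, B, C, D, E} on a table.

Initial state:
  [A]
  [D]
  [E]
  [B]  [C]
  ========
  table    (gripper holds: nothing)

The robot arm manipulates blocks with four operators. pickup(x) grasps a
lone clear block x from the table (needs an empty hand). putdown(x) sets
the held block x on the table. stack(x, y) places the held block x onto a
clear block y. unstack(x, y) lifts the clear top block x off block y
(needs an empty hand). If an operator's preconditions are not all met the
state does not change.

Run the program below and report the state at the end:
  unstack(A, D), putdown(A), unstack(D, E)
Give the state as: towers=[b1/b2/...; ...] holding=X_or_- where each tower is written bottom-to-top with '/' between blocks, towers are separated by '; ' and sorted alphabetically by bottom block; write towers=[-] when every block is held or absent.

towers=[A; B/E; C] holding=D

step 1 (unstack(A, D)): towers=[B/E/D; C] holding=A
step 2 (putdown(A)): towers=[A; B/E/D; C] holding=-
step 3 (unstack(D, E)): towers=[A; B/E; C] holding=D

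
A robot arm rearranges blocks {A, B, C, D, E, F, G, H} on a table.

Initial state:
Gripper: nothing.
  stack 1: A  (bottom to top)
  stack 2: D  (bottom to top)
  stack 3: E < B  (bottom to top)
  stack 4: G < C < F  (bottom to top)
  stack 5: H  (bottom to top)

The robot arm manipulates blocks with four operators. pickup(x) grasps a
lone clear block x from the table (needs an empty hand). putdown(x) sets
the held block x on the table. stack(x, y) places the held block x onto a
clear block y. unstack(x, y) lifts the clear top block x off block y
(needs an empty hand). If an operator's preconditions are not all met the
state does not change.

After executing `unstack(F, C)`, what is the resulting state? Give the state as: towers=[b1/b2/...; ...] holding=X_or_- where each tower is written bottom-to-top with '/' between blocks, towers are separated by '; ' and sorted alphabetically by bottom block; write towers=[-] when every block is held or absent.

towers=[A; D; E/B; G/C; H] holding=F

before: towers=[A; D; E/B; G/C/F; H] holding=-
pre[unstack(F, C)]: on(F,C) yes, clear(F) yes, handempty yes
all met → apply unstack(F, C)
after:  towers=[A; D; E/B; G/C; H] holding=F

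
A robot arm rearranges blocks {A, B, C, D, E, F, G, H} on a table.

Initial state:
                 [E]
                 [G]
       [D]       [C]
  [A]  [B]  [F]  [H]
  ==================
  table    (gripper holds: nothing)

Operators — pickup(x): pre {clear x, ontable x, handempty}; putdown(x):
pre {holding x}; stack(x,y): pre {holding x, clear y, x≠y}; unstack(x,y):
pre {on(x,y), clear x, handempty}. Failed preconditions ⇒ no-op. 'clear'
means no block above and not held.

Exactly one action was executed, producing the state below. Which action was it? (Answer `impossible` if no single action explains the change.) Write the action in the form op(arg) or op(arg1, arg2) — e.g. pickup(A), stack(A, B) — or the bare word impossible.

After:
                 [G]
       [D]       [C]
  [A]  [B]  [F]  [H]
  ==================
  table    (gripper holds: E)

unstack(E, G)

target: towers=[A; B/D; F; H/C/G] holding=E
         pickup(A) → towers=[B/D; F; H/C/G/E] holding=A
     unstack(E, G) → towers=[A; B/D; F; H/C/G] holding=E  ← match
         pickup(F) → towers=[A; B/D; H/C/G/E] holding=F
     unstack(D, B) → towers=[A; B; F; H/C/G/E] holding=D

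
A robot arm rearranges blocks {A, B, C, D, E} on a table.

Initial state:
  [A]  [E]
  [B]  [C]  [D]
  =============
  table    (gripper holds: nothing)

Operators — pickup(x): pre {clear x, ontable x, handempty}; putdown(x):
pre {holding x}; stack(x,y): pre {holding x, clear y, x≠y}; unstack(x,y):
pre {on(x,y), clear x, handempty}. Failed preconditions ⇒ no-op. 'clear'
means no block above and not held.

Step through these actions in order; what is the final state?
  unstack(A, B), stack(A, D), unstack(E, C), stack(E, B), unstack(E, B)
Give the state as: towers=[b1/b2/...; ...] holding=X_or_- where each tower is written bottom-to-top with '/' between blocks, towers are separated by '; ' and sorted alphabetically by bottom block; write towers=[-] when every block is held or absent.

step 1 (unstack(A, B)): towers=[B; C/E; D] holding=A
step 2 (stack(A, D)): towers=[B; C/E; D/A] holding=-
step 3 (unstack(E, C)): towers=[B; C; D/A] holding=E
step 4 (stack(E, B)): towers=[B/E; C; D/A] holding=-
step 5 (unstack(E, B)): towers=[B; C; D/A] holding=E

towers=[B; C; D/A] holding=E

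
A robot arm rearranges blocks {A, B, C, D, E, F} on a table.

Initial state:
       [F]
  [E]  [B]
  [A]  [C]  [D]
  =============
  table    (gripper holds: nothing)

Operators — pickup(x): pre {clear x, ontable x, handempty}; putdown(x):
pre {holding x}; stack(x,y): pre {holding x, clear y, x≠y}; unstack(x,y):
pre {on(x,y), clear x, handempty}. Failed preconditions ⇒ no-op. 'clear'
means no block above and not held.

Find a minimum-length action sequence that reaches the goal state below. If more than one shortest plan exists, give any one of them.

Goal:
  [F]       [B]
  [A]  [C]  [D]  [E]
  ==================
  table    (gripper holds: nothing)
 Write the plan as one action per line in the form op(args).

step 1 (unstack(E, A)): towers=[A; C/B/F; D] holding=E
step 2 (putdown(E)): towers=[A; C/B/F; D; E] holding=-
step 3 (unstack(F, B)): towers=[A; C/B; D; E] holding=F
step 4 (stack(F, A)): towers=[A/F; C/B; D; E] holding=-
step 5 (unstack(B, C)): towers=[A/F; C; D; E] holding=B
step 6 (stack(B, D)): towers=[A/F; C; D/B; E] holding=-
goal check: towers=[A/F; C; D/B; E] holding=- — reached (length 6, optimal by BFS)

unstack(E, A)
putdown(E)
unstack(F, B)
stack(F, A)
unstack(B, C)
stack(B, D)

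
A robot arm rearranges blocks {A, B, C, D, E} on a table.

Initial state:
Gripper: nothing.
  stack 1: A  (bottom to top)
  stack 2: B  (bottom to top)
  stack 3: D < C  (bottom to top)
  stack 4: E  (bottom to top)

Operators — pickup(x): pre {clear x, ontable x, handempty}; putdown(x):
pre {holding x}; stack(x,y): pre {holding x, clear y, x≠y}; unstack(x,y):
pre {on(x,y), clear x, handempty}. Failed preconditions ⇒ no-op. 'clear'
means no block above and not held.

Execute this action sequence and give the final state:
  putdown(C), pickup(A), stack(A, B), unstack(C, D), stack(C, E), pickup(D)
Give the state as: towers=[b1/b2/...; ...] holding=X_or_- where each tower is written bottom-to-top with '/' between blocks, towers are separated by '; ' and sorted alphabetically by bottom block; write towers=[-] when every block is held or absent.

towers=[B/A; E/C] holding=D

step 1 (putdown(C)) [no-op]: towers=[A; B; D/C; E] holding=-
step 2 (pickup(A)): towers=[B; D/C; E] holding=A
step 3 (stack(A, B)): towers=[B/A; D/C; E] holding=-
step 4 (unstack(C, D)): towers=[B/A; D; E] holding=C
step 5 (stack(C, E)): towers=[B/A; D; E/C] holding=-
step 6 (pickup(D)): towers=[B/A; E/C] holding=D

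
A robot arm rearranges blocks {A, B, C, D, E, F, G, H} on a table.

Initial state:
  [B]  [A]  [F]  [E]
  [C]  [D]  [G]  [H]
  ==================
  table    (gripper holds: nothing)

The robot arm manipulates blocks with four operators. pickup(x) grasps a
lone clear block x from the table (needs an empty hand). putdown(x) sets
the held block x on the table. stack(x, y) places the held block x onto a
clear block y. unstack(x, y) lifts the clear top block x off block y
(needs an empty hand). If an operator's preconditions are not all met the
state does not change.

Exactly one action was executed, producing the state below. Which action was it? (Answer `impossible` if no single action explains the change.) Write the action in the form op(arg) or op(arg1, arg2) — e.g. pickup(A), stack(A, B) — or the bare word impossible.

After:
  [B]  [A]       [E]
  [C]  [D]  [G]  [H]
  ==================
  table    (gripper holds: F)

target: towers=[C/B; D/A; G; H/E] holding=F
     unstack(A, D) → towers=[C/B; D; G/F; H/E] holding=A
     unstack(E, H) → towers=[C/B; D/A; G/F; H] holding=E
     unstack(B, C) → towers=[C; D/A; G/F; H/E] holding=B
     unstack(F, G) → towers=[C/B; D/A; G; H/E] holding=F  ← match

unstack(F, G)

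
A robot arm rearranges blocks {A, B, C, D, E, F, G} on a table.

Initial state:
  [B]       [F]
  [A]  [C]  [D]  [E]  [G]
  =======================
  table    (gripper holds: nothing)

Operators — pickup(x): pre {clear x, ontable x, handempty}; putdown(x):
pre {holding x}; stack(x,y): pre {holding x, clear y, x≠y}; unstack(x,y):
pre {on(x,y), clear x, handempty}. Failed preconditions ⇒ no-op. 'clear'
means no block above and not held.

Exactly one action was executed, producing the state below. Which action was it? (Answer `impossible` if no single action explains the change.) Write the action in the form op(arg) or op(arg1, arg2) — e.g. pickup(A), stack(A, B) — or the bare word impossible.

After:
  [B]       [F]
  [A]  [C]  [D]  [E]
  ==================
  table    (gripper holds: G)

pickup(G)

target: towers=[A/B; C; D/F; E] holding=G
     unstack(B, A) → towers=[A; C; D/F; E; G] holding=B
     unstack(F, D) → towers=[A/B; C; D; E; G] holding=F
         pickup(G) → towers=[A/B; C; D/F; E] holding=G  ← match
         pickup(E) → towers=[A/B; C; D/F; G] holding=E
         pickup(C) → towers=[A/B; D/F; E; G] holding=C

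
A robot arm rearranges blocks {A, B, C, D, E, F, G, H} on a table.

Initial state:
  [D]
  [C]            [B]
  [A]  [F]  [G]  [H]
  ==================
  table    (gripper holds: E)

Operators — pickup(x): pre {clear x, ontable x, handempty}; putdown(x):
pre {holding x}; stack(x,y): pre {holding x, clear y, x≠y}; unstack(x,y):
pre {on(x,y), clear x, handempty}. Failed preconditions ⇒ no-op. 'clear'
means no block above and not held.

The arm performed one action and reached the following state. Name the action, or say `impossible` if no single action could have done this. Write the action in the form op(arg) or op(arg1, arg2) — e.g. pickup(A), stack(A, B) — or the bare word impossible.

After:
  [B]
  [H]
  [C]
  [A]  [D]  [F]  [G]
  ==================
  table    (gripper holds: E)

target: towers=[A/C/H/B; D; F; G] holding=E
        putdown(E) → towers=[A/C/D; E; F; G; H/B] holding=-
       stack(E, G) → towers=[A/C/D; F; G/E; H/B] holding=-
       stack(E, B) → towers=[A/C/D; F; G; H/B/E] holding=-
       stack(E, F) → towers=[A/C/D; F/E; G; H/B] holding=-
       stack(E, D) → towers=[A/C/D/E; F; G; H/B] holding=-
none of the 5 applicable actions match → impossible

impossible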